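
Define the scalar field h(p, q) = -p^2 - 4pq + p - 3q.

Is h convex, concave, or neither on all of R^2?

h is quadratic, so its Hessian is the constant matrix H = [[-2, -4], [-4, 0]].
det(H) = -16, tr(H) = -2.
det(H) < 0, so H is indefinite: neither convex nor concave.

neither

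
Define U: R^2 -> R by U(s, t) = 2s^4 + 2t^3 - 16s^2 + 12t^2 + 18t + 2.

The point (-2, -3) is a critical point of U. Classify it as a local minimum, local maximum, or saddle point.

The mixed partial ∂²U/∂s∂t is 0, so the Hessian at any point is diag(U_ss, U_tt) = diag(8(3s^2 - 4), 12(t + 2)).
At (-2, -3): H = diag(64, -12).
The eigenvalues have opposite signs, so H is indefinite: a saddle point.

saddle point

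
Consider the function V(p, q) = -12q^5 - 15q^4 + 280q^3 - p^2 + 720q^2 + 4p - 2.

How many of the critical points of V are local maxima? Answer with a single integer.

2

V separates as a function of p plus a function of q, so ∇V=0 decouples.
∂V/∂p = -2(p - 2) = 0 at p ∈ {2}; ∂V/∂q = -60q(q - 4)(q + 2)(q + 3) = 0 at q ∈ {-3, -2, 0, 4}.
The Hessian is diagonal: diag(V_pp, V_qq). Second derivatives: V_pp(2)=-2; V_qq(-3)=1260, V_qq(-2)=-720, V_qq(0)=1440, V_qq(4)=-10080.
Local maxima occur where both diagonal entries negative: (2, -2), (2, 4). Count: 2.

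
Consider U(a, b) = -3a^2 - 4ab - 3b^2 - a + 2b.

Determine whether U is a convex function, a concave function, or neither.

concave

U is quadratic, so its Hessian is the constant matrix H = [[-6, -4], [-4, -6]].
det(H) = 20, tr(H) = -12.
det(H) > 0 and tr(H) < 0, so H is negative definite everywhere: concave.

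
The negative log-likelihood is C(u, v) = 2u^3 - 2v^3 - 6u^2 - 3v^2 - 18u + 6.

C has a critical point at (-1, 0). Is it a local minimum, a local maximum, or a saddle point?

The mixed partial ∂²C/∂u∂v is 0, so the Hessian at any point is diag(C_uu, C_vv) = diag(12(u - 1), -6(2v + 1)).
At (-1, 0): H = diag(-24, -6).
Both eigenvalues are negative, so H is negative definite: a local maximum.

local maximum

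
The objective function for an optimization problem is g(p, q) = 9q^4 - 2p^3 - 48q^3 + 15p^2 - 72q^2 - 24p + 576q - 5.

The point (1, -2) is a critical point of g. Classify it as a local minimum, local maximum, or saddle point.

local minimum

The mixed partial ∂²g/∂p∂q is 0, so the Hessian at any point is diag(g_pp, g_qq) = diag(6(-2p + 5), 36(3q^2 - 8q - 4)).
At (1, -2): H = diag(18, 864).
Both eigenvalues are positive, so H is positive definite: a local minimum.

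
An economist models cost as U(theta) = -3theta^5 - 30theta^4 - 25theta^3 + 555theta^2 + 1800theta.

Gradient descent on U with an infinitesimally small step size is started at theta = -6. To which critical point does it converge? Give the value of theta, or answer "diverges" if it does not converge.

U'(theta) = -15(theta - 3)(theta + 2)(theta + 4)(theta + 5), so U'(-6) = -1080.
Gradient descent moves in the -U' direction, i.e. theta is increasing.
The nearest critical point in that direction is theta = -5, where U'' = 360 > 0 (a local minimum). The iterate converges there.

-5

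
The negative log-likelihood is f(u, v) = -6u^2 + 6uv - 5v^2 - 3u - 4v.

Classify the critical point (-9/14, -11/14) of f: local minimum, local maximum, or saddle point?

local maximum

The Hessian of f is constant: H = [[-12, 6], [6, -10]].
det(H) = (-12)·(-10) − 6² = 84.
det(H) > 0 and tr(H) = -22 < 0, so H is negative definite and the point is a local maximum.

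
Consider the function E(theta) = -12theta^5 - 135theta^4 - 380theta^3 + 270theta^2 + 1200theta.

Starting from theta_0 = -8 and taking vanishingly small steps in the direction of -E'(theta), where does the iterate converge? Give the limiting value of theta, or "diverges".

E'(theta) = -60(theta - 1)(theta + 1)(theta + 4)(theta + 5), so E'(-8) = -45360.
Gradient descent moves in the -E' direction, i.e. theta is increasing.
The nearest critical point in that direction is theta = -5, where E'' = 1440 > 0 (a local minimum). The iterate converges there.

-5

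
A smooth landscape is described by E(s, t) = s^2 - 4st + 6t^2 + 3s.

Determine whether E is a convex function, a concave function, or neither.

convex

E is quadratic, so its Hessian is the constant matrix H = [[2, -4], [-4, 12]].
det(H) = 8, tr(H) = 14.
det(H) > 0 and tr(H) > 0, so H is positive definite everywhere: convex.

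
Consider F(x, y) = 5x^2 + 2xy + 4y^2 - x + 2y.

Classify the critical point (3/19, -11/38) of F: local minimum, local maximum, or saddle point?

The Hessian of F is constant: H = [[10, 2], [2, 8]].
det(H) = 10·8 − 2² = 76.
det(H) > 0 and tr(H) = 18 > 0, so H is positive definite and the point is a local minimum.

local minimum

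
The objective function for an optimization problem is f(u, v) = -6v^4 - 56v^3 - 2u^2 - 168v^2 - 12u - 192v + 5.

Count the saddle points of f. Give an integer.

1

f separates as a function of u plus a function of v, so ∇f=0 decouples.
∂f/∂u = -4(u + 3) = 0 at u ∈ {-3}; ∂f/∂v = -24(v + 1)(v + 2)(v + 4) = 0 at v ∈ {-4, -2, -1}.
The Hessian is diagonal: diag(f_uu, f_vv). Second derivatives: f_uu(-3)=-4; f_vv(-4)=-144, f_vv(-2)=48, f_vv(-1)=-72.
Saddle points occur where the two diagonal entries have opposite signs: (-3, -2). Count: 1.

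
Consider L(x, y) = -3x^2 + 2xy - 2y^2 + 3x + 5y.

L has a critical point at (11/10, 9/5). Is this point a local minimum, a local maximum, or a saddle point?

local maximum

The Hessian of L is constant: H = [[-6, 2], [2, -4]].
det(H) = (-6)·(-4) − 2² = 20.
det(H) > 0 and tr(H) = -10 < 0, so H is negative definite and the point is a local maximum.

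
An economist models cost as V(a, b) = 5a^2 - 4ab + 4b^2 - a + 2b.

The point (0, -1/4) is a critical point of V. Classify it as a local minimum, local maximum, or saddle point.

local minimum

The Hessian of V is constant: H = [[10, -4], [-4, 8]].
det(H) = 10·8 − (-4)² = 64.
det(H) > 0 and tr(H) = 18 > 0, so H is positive definite and the point is a local minimum.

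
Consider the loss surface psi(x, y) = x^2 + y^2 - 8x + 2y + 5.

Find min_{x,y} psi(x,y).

psi(x,y) separates as P(x) + Q(y) + 5, so its minimum is min P + min Q + 5.
P'(x) = 2x - 8 vanishes at x ∈ {4}; Q'(y) = 2y + 2 vanishes at y ∈ {-1}.
Local minima of P (where P''>0): P(4)=-16. Local minima of Q: Q(-1)=-1.
So the global minimum of psi is P(4) + Q(-1) + 5 = -16 − 1 + 5 = -12, attained at (4, -1).

-12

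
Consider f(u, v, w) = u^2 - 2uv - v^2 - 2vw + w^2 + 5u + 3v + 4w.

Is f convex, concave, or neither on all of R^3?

neither

f is quadratic, so its Hessian is the constant matrix H = [[2, -2, 0], [-2, -2, -2], [0, -2, 2]].
Leading principal minors: 2, -8, -24.
Neither pattern holds ⇒ H is indefinite ⇒ neither convex nor concave.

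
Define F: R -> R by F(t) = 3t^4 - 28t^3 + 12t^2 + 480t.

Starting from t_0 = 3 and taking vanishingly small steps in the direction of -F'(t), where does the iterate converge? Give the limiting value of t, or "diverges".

F'(t) = 12(t - 5)(t - 4)(t + 2), so F'(3) = 120.
Gradient descent moves in the -F' direction, i.e. t is decreasing.
The nearest critical point in that direction is t = -2, where F'' = 504 > 0 (a local minimum). The iterate converges there.

-2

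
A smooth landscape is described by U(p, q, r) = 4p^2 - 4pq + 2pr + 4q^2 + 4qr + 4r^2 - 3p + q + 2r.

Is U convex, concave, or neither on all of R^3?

U is quadratic, so its Hessian is the constant matrix H = [[8, -4, 2], [-4, 8, 4], [2, 4, 8]].
Leading principal minors: 8, 48, 160.
All positive ⇒ H ≻ 0 ⇒ convex.

convex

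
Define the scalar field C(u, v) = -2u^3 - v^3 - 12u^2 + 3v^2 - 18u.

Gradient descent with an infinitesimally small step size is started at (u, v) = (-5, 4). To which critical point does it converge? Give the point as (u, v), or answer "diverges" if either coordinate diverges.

diverges

C is separable, so gradient descent decouples: u follows -∂C/∂u, v follows -∂C/∂v.
∂C/∂u = -6(u + 1)(u + 3); at u=-5 this is -48, so u increases.
∂C/∂v = -3v(v - 2); at v=4 this is -24, so v increases.
The v-coordinate has no critical point in that direction and runs off to infinity.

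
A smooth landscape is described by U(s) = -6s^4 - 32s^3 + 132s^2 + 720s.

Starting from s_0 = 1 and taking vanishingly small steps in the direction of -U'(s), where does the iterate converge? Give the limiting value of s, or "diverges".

U'(s) = -24(s - 3)(s + 2)(s + 5), so U'(1) = 864.
Gradient descent moves in the -U' direction, i.e. s is decreasing.
The nearest critical point in that direction is s = -2, where U'' = 360 > 0 (a local minimum). The iterate converges there.

-2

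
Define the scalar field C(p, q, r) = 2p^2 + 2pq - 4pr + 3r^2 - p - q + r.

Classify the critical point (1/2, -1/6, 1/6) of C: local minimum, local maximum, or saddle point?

The Hessian is constant: H = [[4, 2, -4], [2, 0, 0], [-4, 0, 6]].
Leading principal minors: Δ₁ = 4, Δ₂ = -4, Δ₃ = -24.
The minors fit neither the all-positive nor the alternating-sign pattern, so H is indefinite: a saddle point.

saddle point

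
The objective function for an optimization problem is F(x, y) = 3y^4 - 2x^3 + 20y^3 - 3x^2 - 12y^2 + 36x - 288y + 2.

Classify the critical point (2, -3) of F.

The mixed partial ∂²F/∂x∂y is 0, so the Hessian at any point is diag(F_xx, F_yy) = diag(-6(2x + 1), 12(3y^2 + 10y - 2)).
At (2, -3): H = diag(-30, -60).
Both eigenvalues are negative, so H is negative definite: a local maximum.

local maximum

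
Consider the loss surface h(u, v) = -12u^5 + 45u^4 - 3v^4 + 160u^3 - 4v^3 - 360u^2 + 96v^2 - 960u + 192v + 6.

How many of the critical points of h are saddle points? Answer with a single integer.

h separates as a function of u plus a function of v, so ∇h=0 decouples.
∂h/∂u = -60(u - 4)(u - 2)(u + 1)(u + 2) = 0 at u ∈ {-2, -1, 2, 4}; ∂h/∂v = -12(v - 4)(v + 1)(v + 4) = 0 at v ∈ {-4, -1, 4}.
The Hessian is diagonal: diag(h_uu, h_vv). Second derivatives: h_uu(-2)=1440, h_uu(-1)=-900, h_uu(2)=1440, h_uu(4)=-3600; h_vv(-4)=-288, h_vv(-1)=180, h_vv(4)=-480.
Saddle points occur where the two diagonal entries have opposite signs: (-2, -4), (-2, 4), (-1, -1), (2, -4), (2, 4), (4, -1). Count: 6.

6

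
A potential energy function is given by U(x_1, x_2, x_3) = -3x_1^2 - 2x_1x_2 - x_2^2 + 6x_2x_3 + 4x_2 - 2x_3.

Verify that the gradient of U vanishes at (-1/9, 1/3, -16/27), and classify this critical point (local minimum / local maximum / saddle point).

∇U = (-6x_1 - 2x_2, -2x_1 - 2x_2 + 6x_3 + 4, 6x_2 - 2); substituting (-1/9, 1/3, -16/27) gives ∇U = (0, 0, 0), so (-1/9, 1/3, -16/27) is indeed a critical point.
The Hessian is constant: H = [[-6, -2, 0], [-2, -2, 6], [0, 6, 0]].
Leading principal minors: Δ₁ = -6, Δ₂ = 8, Δ₃ = 216.
The minors fit neither the all-positive nor the alternating-sign pattern, so H is indefinite: a saddle point.

saddle point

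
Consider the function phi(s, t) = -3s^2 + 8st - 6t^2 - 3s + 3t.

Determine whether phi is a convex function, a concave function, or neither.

concave

phi is quadratic, so its Hessian is the constant matrix H = [[-6, 8], [8, -12]].
det(H) = 8, tr(H) = -18.
det(H) > 0 and tr(H) < 0, so H is negative definite everywhere: concave.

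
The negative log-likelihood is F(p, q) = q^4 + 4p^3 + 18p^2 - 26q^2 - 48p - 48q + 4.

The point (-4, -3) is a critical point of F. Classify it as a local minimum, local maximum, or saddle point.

The mixed partial ∂²F/∂p∂q is 0, so the Hessian at any point is diag(F_pp, F_qq) = diag(12(2p + 3), 4(3q^2 - 13)).
At (-4, -3): H = diag(-60, 56).
The eigenvalues have opposite signs, so H is indefinite: a saddle point.

saddle point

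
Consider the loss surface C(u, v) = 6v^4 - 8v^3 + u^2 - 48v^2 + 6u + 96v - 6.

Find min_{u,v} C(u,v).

-239

C(u,v) separates as P(u) + Q(v) − 6, so its minimum is min P + min Q − 6.
P'(u) = 2u + 6 vanishes at u ∈ {-3}; Q'(v) = 24(v - 2)(v - 1)(v + 2) vanishes at v ∈ {-2, 1, 2}.
Local minima of P (where P''>0): P(-3)=-9. Local minima of Q: Q(-2)=-224, Q(2)=32.
So the global minimum of C is P(-3) + Q(-2) − 6 = -9 − 224 − 6 = -239, attained at (-3, -2).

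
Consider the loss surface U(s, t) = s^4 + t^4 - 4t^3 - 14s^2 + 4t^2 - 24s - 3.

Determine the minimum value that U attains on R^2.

-120

U(s,t) separates as P(s) + Q(t) − 3, so its minimum is min P + min Q − 3.
P'(s) = 4(s - 3)(s + 1)(s + 2) vanishes at s ∈ {-2, -1, 3}; Q'(t) = 4t(t - 2)(t - 1) vanishes at t ∈ {0, 1, 2}.
Local minima of P (where P''>0): P(-2)=8, P(3)=-117. Local minima of Q: Q(0)=0, Q(2)=0.
So the global minimum of U is P(3) + Q(0) − 3 = -117 + 0 − 3 = -120, attained at (3, 0).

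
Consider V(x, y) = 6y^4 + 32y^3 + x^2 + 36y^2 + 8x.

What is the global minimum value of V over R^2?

-70

V(x,y) separates as P(x) + Q(y), so its minimum is min P + min Q.
P'(x) = 2x + 8 vanishes at x ∈ {-4}; Q'(y) = 24y(y + 1)(y + 3) vanishes at y ∈ {-3, -1, 0}.
Local minima of P (where P''>0): P(-4)=-16. Local minima of Q: Q(-3)=-54, Q(0)=0.
So the global minimum of V is P(-4) + Q(-3) = -16 − 54 = -70, attained at (-4, -3).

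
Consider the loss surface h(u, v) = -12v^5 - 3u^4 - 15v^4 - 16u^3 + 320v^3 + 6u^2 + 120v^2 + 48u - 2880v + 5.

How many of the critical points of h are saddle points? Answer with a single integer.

h separates as a function of u plus a function of v, so ∇h=0 decouples.
∂h/∂u = -12(u - 1)(u + 1)(u + 4) = 0 at u ∈ {-4, -1, 1}; ∂h/∂v = -60(v - 3)(v - 2)(v + 2)(v + 4) = 0 at v ∈ {-4, -2, 2, 3}.
The Hessian is diagonal: diag(h_uu, h_vv). Second derivatives: h_uu(-4)=-180, h_uu(-1)=72, h_uu(1)=-120; h_vv(-4)=5040, h_vv(-2)=-2400, h_vv(2)=1440, h_vv(3)=-2100.
Saddle points occur where the two diagonal entries have opposite signs: (-4, -4), (-4, 2), (-1, -2), (-1, 3), (1, -4), (1, 2). Count: 6.

6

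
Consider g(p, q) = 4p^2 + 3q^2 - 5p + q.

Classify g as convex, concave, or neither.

convex

g is quadratic, so its Hessian is the constant matrix H = [[8, 0], [0, 6]].
det(H) = 48, tr(H) = 14.
det(H) > 0 and tr(H) > 0, so H is positive definite everywhere: convex.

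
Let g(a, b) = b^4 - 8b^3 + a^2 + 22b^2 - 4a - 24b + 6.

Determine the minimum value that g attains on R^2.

g(a,b) separates as P(a) + Q(b) + 6, so its minimum is min P + min Q + 6.
P'(a) = 2a - 4 vanishes at a ∈ {2}; Q'(b) = 4(b - 3)(b - 2)(b - 1) vanishes at b ∈ {1, 2, 3}.
Local minima of P (where P''>0): P(2)=-4. Local minima of Q: Q(1)=-9, Q(3)=-9.
So the global minimum of g is P(2) + Q(1) + 6 = -4 − 9 + 6 = -7, attained at (2, 1).

-7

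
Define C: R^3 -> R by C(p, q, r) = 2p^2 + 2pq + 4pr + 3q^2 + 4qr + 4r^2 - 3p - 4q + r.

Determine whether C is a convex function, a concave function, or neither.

convex

C is quadratic, so its Hessian is the constant matrix H = [[4, 2, 4], [2, 6, 4], [4, 4, 8]].
Leading principal minors: 4, 20, 64.
All positive ⇒ H ≻ 0 ⇒ convex.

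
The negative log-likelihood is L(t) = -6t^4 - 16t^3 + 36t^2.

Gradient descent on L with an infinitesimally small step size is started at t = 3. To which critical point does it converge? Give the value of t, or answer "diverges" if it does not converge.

L'(t) = -24t(t - 1)(t + 3), so L'(3) = -864.
Gradient descent moves in the -L' direction, i.e. t is increasing.
There is no critical point above t=3, and L' keeps the same sign, so the iterate runs off to +∞.

diverges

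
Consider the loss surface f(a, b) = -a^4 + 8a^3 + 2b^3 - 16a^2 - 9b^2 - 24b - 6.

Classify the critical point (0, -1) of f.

The mixed partial ∂²f/∂a∂b is 0, so the Hessian at any point is diag(f_aa, f_bb) = diag(4(-3a^2 + 12a - 8), 6(2b - 3)).
At (0, -1): H = diag(-32, -30).
Both eigenvalues are negative, so H is negative definite: a local maximum.

local maximum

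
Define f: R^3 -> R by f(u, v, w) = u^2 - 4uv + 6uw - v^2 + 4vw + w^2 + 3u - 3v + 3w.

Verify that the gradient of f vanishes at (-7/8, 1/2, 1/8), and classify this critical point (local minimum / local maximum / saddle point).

saddle point

∇f = (2u - 4v + 6w + 3, -4u - 2v + 4w - 3, 6u + 4v + 2w + 3); substituting (-7/8, 1/2, 1/8) gives ∇f = (0, 0, 0), so (-7/8, 1/2, 1/8) is indeed a critical point.
The Hessian is constant: H = [[2, -4, 6], [-4, -2, 4], [6, 4, 2]].
Leading principal minors: Δ₁ = 2, Δ₂ = -20, Δ₃ = -192.
The minors fit neither the all-positive nor the alternating-sign pattern, so H is indefinite: a saddle point.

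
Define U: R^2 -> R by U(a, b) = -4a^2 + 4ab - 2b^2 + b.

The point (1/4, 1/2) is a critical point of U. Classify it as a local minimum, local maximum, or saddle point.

The Hessian of U is constant: H = [[-8, 4], [4, -4]].
det(H) = (-8)·(-4) − 4² = 16.
det(H) > 0 and tr(H) = -12 < 0, so H is negative definite and the point is a local maximum.

local maximum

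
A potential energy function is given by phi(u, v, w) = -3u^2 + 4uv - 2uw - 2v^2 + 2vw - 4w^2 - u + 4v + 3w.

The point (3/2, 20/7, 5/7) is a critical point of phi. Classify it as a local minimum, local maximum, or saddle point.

local maximum

The Hessian is constant: H = [[-6, 4, -2], [4, -4, 2], [-2, 2, -8]].
Leading principal minors: Δ₁ = -6, Δ₂ = 8, Δ₃ = -56.
The minors alternate sign starting negative (−, +, −), so H is negative definite: a local maximum.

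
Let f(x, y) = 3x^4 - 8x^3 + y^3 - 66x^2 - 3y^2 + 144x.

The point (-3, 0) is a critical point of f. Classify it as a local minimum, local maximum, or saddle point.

The mixed partial ∂²f/∂x∂y is 0, so the Hessian at any point is diag(f_xx, f_yy) = diag(12(3x^2 - 4x - 11), 6(y - 1)).
At (-3, 0): H = diag(336, -6).
The eigenvalues have opposite signs, so H is indefinite: a saddle point.

saddle point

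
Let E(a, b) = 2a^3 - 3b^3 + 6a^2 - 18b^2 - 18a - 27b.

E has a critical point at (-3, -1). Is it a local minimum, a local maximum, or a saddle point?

local maximum

The mixed partial ∂²E/∂a∂b is 0, so the Hessian at any point is diag(E_aa, E_bb) = diag(12(a + 1), -18(b + 2)).
At (-3, -1): H = diag(-24, -18).
Both eigenvalues are negative, so H is negative definite: a local maximum.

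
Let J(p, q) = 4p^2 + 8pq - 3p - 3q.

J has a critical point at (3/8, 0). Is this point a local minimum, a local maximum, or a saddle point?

saddle point

The Hessian of J is constant: H = [[8, 8], [8, 0]].
det(H) = 8·0 − 8² = -64.
Since det(H) < 0, H is indefinite and the critical point is a saddle point.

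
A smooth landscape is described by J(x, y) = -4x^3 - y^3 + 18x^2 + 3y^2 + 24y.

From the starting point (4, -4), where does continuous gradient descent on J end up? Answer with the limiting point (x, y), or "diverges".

diverges

J is separable, so gradient descent decouples: x follows -∂J/∂x, y follows -∂J/∂y.
∂J/∂x = -12x(x - 3); at x=4 this is -48, so x increases.
∂J/∂y = -3(y - 4)(y + 2); at y=-4 this is -48, so y increases.
The x-coordinate has no critical point in that direction and runs off to infinity.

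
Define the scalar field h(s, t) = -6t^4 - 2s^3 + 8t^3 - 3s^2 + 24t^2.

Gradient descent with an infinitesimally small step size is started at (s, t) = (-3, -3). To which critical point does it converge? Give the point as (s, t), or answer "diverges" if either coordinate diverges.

h is separable, so gradient descent decouples: s follows -∂h/∂s, t follows -∂h/∂t.
∂h/∂s = -6s(s + 1); at s=-3 this is -36, so s increases.
∂h/∂t = -24t(t - 2)(t + 1); at t=-3 this is 720, so t decreases.
The t-coordinate has no critical point in that direction and runs off to infinity.

diverges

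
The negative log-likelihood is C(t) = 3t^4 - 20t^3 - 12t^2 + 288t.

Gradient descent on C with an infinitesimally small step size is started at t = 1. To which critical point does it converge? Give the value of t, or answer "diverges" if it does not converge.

C'(t) = 12(t - 4)(t - 3)(t + 2), so C'(1) = 216.
Gradient descent moves in the -C' direction, i.e. t is decreasing.
The nearest critical point in that direction is t = -2, where C'' = 360 > 0 (a local minimum). The iterate converges there.

-2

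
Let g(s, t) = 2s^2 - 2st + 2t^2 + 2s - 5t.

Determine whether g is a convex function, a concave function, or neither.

g is quadratic, so its Hessian is the constant matrix H = [[4, -2], [-2, 4]].
det(H) = 12, tr(H) = 8.
det(H) > 0 and tr(H) > 0, so H is positive definite everywhere: convex.

convex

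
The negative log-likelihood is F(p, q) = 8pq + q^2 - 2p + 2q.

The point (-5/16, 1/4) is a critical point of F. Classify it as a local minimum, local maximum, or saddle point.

The Hessian of F is constant: H = [[0, 8], [8, 2]].
det(H) = 0·2 − 8² = -64.
Since det(H) < 0, H is indefinite and the critical point is a saddle point.

saddle point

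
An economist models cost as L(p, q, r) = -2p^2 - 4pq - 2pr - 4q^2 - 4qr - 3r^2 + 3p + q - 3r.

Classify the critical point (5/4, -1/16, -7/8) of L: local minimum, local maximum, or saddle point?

local maximum

The Hessian is constant: H = [[-4, -4, -2], [-4, -8, -4], [-2, -4, -6]].
Leading principal minors: Δ₁ = -4, Δ₂ = 16, Δ₃ = -64.
The minors alternate sign starting negative (−, +, −), so H is negative definite: a local maximum.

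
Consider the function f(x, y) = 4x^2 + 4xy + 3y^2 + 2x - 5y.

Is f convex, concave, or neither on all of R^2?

f is quadratic, so its Hessian is the constant matrix H = [[8, 4], [4, 6]].
det(H) = 32, tr(H) = 14.
det(H) > 0 and tr(H) > 0, so H is positive definite everywhere: convex.

convex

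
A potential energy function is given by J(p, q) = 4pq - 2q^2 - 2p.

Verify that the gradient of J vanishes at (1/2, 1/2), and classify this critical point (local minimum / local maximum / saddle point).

saddle point

∇J = (4q - 2, 4p - 4q); substituting (1/2, 1/2) gives ∇J = (0, 0), so (1/2, 1/2) is indeed a critical point.
The Hessian of J is constant: H = [[0, 4], [4, -4]].
det(H) = 0·(-4) − 4² = -16.
Since det(H) < 0, H is indefinite and the critical point is a saddle point.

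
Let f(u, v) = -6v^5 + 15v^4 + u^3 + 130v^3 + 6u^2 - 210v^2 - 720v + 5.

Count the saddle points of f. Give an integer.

f separates as a function of u plus a function of v, so ∇f=0 decouples.
∂f/∂u = 3u(u + 4) = 0 at u ∈ {-4, 0}; ∂f/∂v = -30(v - 4)(v - 2)(v + 1)(v + 3) = 0 at v ∈ {-3, -1, 2, 4}.
The Hessian is diagonal: diag(f_uu, f_vv). Second derivatives: f_uu(-4)=-12, f_uu(0)=12; f_vv(-3)=2100, f_vv(-1)=-900, f_vv(2)=900, f_vv(4)=-2100.
Saddle points occur where the two diagonal entries have opposite signs: (-4, -3), (-4, 2), (0, -1), (0, 4). Count: 4.

4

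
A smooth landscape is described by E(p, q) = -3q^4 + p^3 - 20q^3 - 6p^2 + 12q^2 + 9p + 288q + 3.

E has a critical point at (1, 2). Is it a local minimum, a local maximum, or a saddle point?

local maximum

The mixed partial ∂²E/∂p∂q is 0, so the Hessian at any point is diag(E_pp, E_qq) = diag(6(p - 2), 12(-3q^2 - 10q + 2)).
At (1, 2): H = diag(-6, -360).
Both eigenvalues are negative, so H is negative definite: a local maximum.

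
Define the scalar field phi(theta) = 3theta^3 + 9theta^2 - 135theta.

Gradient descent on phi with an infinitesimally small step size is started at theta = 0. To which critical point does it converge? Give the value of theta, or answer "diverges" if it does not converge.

3

phi'(theta) = 9(theta - 3)(theta + 5), so phi'(0) = -135.
Gradient descent moves in the -phi' direction, i.e. theta is increasing.
The nearest critical point in that direction is theta = 3, where phi'' = 72 > 0 (a local minimum). The iterate converges there.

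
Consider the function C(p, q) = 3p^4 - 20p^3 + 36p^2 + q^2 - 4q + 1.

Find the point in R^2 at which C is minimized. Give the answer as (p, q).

C(p,q) separates as A(p) + B(q) + 1, so its minimum is min A + min B + 1.
A'(p) = 12p(p - 3)(p - 2) vanishes at p ∈ {0, 2, 3}; B'(q) = 2q - 4 vanishes at q ∈ {2}.
Local minima of A (where A''>0): A(0)=0, A(3)=27. Local minima of B: B(2)=-4.
So the global minimum of C is A(0) + B(2) + 1 = 0 − 4 + 1 = -3, attained at (0, 2).

(0, 2)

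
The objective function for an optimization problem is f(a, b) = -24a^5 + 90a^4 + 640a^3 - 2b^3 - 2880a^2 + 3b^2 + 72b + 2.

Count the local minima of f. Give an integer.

2

f separates as a function of a plus a function of b, so ∇f=0 decouples.
∂f/∂a = -120a(a - 4)(a - 3)(a + 4) = 0 at a ∈ {-4, 0, 3, 4}; ∂f/∂b = -6(b - 4)(b + 3) = 0 at b ∈ {-3, 4}.
The Hessian is diagonal: diag(f_aa, f_bb). Second derivatives: f_aa(-4)=26880, f_aa(0)=-5760, f_aa(3)=2520, f_aa(4)=-3840; f_bb(-3)=42, f_bb(4)=-42.
Local minima occur where both diagonal entries positive: (-4, -3), (3, -3). Count: 2.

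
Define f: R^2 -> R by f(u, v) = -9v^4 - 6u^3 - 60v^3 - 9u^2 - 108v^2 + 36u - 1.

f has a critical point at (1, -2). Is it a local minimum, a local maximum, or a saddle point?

The mixed partial ∂²f/∂u∂v is 0, so the Hessian at any point is diag(f_uu, f_vv) = diag(-18(2u + 1), -36(3v^2 + 10v + 6)).
At (1, -2): H = diag(-54, 72).
The eigenvalues have opposite signs, so H is indefinite: a saddle point.

saddle point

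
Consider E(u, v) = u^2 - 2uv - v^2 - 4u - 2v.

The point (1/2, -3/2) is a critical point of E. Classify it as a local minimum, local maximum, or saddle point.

saddle point

The Hessian of E is constant: H = [[2, -2], [-2, -2]].
det(H) = 2·(-2) − (-2)² = -8.
Since det(H) < 0, H is indefinite and the critical point is a saddle point.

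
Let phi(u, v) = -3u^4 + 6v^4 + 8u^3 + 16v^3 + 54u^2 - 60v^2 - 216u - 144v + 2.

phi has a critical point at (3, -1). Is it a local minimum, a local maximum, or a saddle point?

The mixed partial ∂²phi/∂u∂v is 0, so the Hessian at any point is diag(phi_uu, phi_vv) = diag(12(-3u^2 + 4u + 9), 24(3v^2 + 4v - 5)).
At (3, -1): H = diag(-72, -144).
Both eigenvalues are negative, so H is negative definite: a local maximum.

local maximum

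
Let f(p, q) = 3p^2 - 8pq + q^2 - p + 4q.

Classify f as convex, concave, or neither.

neither

f is quadratic, so its Hessian is the constant matrix H = [[6, -8], [-8, 2]].
det(H) = -52, tr(H) = 8.
det(H) < 0, so H is indefinite: neither convex nor concave.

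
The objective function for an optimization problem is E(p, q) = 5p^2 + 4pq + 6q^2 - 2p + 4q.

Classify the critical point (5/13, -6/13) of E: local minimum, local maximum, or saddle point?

local minimum

The Hessian of E is constant: H = [[10, 4], [4, 12]].
det(H) = 10·12 − 4² = 104.
det(H) > 0 and tr(H) = 22 > 0, so H is positive definite and the point is a local minimum.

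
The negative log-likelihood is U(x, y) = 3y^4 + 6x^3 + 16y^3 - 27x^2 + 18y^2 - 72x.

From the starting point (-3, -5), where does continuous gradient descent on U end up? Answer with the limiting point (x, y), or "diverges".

U is separable, so gradient descent decouples: x follows -∂U/∂x, y follows -∂U/∂y.
∂U/∂x = 18(x - 4)(x + 1); at x=-3 this is 252, so x decreases.
∂U/∂y = 12y(y + 1)(y + 3); at y=-5 this is -480, so y increases.
The x-coordinate has no critical point in that direction and runs off to infinity.

diverges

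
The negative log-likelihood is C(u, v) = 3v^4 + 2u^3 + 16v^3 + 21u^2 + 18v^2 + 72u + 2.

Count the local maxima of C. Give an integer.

1

C separates as a function of u plus a function of v, so ∇C=0 decouples.
∂C/∂u = 6(u + 3)(u + 4) = 0 at u ∈ {-4, -3}; ∂C/∂v = 12v(v + 1)(v + 3) = 0 at v ∈ {-3, -1, 0}.
The Hessian is diagonal: diag(C_uu, C_vv). Second derivatives: C_uu(-4)=-6, C_uu(-3)=6; C_vv(-3)=72, C_vv(-1)=-24, C_vv(0)=36.
Local maxima occur where both diagonal entries negative: (-4, -1). Count: 1.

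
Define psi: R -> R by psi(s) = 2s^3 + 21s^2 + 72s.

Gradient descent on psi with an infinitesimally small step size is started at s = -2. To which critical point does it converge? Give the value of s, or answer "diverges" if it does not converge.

psi'(s) = 6(s + 3)(s + 4), so psi'(-2) = 12.
Gradient descent moves in the -psi' direction, i.e. s is decreasing.
The nearest critical point in that direction is s = -3, where psi'' = 6 > 0 (a local minimum). The iterate converges there.

-3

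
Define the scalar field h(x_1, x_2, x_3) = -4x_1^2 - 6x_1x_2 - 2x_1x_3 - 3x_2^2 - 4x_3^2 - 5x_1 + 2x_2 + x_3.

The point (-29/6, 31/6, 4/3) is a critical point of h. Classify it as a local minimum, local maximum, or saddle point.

local maximum

The Hessian is constant: H = [[-8, -6, -2], [-6, -6, 0], [-2, 0, -8]].
Leading principal minors: Δ₁ = -8, Δ₂ = 12, Δ₃ = -72.
The minors alternate sign starting negative (−, +, −), so H is negative definite: a local maximum.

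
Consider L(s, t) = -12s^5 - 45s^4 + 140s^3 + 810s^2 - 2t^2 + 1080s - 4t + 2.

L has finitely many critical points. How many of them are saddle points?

2

L separates as a function of s plus a function of t, so ∇L=0 decouples.
∂L/∂s = -60(s - 3)(s + 1)(s + 2)(s + 3) = 0 at s ∈ {-3, -2, -1, 3}; ∂L/∂t = -4(t + 1) = 0 at t ∈ {-1}.
The Hessian is diagonal: diag(L_ss, L_tt). Second derivatives: L_ss(-3)=720, L_ss(-2)=-300, L_ss(-1)=480, L_ss(3)=-7200; L_tt(-1)=-4.
Saddle points occur where the two diagonal entries have opposite signs: (-3, -1), (-1, -1). Count: 2.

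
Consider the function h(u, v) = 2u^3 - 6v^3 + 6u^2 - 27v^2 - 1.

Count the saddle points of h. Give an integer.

2

h separates as a function of u plus a function of v, so ∇h=0 decouples.
∂h/∂u = 6u(u + 2) = 0 at u ∈ {-2, 0}; ∂h/∂v = -18v(v + 3) = 0 at v ∈ {-3, 0}.
The Hessian is diagonal: diag(h_uu, h_vv). Second derivatives: h_uu(-2)=-12, h_uu(0)=12; h_vv(-3)=54, h_vv(0)=-54.
Saddle points occur where the two diagonal entries have opposite signs: (-2, -3), (0, 0). Count: 2.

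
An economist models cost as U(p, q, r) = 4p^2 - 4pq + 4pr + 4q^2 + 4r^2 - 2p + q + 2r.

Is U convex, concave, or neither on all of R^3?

convex

U is quadratic, so its Hessian is the constant matrix H = [[8, -4, 4], [-4, 8, 0], [4, 0, 8]].
Leading principal minors: 8, 48, 256.
All positive ⇒ H ≻ 0 ⇒ convex.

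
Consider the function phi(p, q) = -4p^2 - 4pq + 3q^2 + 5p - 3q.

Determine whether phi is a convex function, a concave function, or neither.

phi is quadratic, so its Hessian is the constant matrix H = [[-8, -4], [-4, 6]].
det(H) = -64, tr(H) = -2.
det(H) < 0, so H is indefinite: neither convex nor concave.

neither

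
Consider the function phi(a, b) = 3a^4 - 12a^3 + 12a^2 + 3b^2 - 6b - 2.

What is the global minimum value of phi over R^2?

-5

phi(a,b) separates as P(a) + Q(b) − 2, so its minimum is min P + min Q − 2.
P'(a) = 12a(a - 2)(a - 1) vanishes at a ∈ {0, 1, 2}; Q'(b) = 6b - 6 vanishes at b ∈ {1}.
Local minima of P (where P''>0): P(0)=0, P(2)=0. Local minima of Q: Q(1)=-3.
So the global minimum of phi is P(0) + Q(1) − 2 = 0 − 3 − 2 = -5, attained at (0, 1).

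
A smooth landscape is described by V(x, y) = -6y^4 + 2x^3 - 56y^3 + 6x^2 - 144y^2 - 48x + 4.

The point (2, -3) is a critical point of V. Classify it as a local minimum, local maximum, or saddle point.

The mixed partial ∂²V/∂x∂y is 0, so the Hessian at any point is diag(V_xx, V_yy) = diag(12(x + 1), -24(3y^2 + 14y + 12)).
At (2, -3): H = diag(36, 72).
Both eigenvalues are positive, so H is positive definite: a local minimum.

local minimum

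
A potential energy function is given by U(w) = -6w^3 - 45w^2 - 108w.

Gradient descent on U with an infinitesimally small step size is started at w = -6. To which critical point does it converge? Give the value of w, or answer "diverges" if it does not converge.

-3

U'(w) = -18(w + 2)(w + 3), so U'(-6) = -216.
Gradient descent moves in the -U' direction, i.e. w is increasing.
The nearest critical point in that direction is w = -3, where U'' = 18 > 0 (a local minimum). The iterate converges there.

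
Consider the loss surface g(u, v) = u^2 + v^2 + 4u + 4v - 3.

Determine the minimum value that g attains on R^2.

-11

g(u,v) separates as P(u) + Q(v) − 3, so its minimum is min P + min Q − 3.
P'(u) = 2u + 4 vanishes at u ∈ {-2}; Q'(v) = 2v + 4 vanishes at v ∈ {-2}.
Local minima of P (where P''>0): P(-2)=-4. Local minima of Q: Q(-2)=-4.
So the global minimum of g is P(-2) + Q(-2) − 3 = -4 − 4 − 3 = -11, attained at (-2, -2).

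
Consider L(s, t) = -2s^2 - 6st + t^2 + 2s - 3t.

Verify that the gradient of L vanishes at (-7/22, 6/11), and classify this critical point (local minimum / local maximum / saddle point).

∇L = (-4s - 6t + 2, -6s + 2t - 3); substituting (-7/22, 6/11) gives ∇L = (0, 0), so (-7/22, 6/11) is indeed a critical point.
The Hessian of L is constant: H = [[-4, -6], [-6, 2]].
det(H) = (-4)·2 − (-6)² = -44.
Since det(H) < 0, H is indefinite and the critical point is a saddle point.

saddle point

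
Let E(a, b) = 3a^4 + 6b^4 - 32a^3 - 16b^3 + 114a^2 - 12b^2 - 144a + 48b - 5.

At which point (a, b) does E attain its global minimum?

(1, -1)

E(a,b) separates as P(a) + Q(b) − 5, so its minimum is min P + min Q − 5.
P'(a) = 12(a - 4)(a - 3)(a - 1) vanishes at a ∈ {1, 3, 4}; Q'(b) = 24(b - 2)(b - 1)(b + 1) vanishes at b ∈ {-1, 1, 2}.
Local minima of P (where P''>0): P(1)=-59, P(4)=-32. Local minima of Q: Q(-1)=-38, Q(2)=16.
So the global minimum of E is P(1) + Q(-1) − 5 = -59 − 38 − 5 = -102, attained at (1, -1).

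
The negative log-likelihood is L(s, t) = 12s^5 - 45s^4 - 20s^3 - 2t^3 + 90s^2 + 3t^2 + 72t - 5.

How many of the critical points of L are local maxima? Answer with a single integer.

L separates as a function of s plus a function of t, so ∇L=0 decouples.
∂L/∂s = 60s(s - 3)(s - 1)(s + 1) = 0 at s ∈ {-1, 0, 1, 3}; ∂L/∂t = -6(t - 4)(t + 3) = 0 at t ∈ {-3, 4}.
The Hessian is diagonal: diag(L_ss, L_tt). Second derivatives: L_ss(-1)=-480, L_ss(0)=180, L_ss(1)=-240, L_ss(3)=1440; L_tt(-3)=42, L_tt(4)=-42.
Local maxima occur where both diagonal entries negative: (-1, 4), (1, 4). Count: 2.

2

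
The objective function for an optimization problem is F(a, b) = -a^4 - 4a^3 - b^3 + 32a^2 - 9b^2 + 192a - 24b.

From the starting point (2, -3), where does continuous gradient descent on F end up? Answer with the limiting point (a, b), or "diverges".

(-3, -4)

F is separable, so gradient descent decouples: a follows -∂F/∂a, b follows -∂F/∂b.
∂F/∂a = -4(a - 4)(a + 3)(a + 4); at a=2 this is 240, so a decreases.
∂F/∂b = -3(b + 2)(b + 4); at b=-3 this is 3, so b decreases.
a converges to its nearest critical value -3 (a local min of the a-part); b converges to -4. The iterate converges to (-3, -4).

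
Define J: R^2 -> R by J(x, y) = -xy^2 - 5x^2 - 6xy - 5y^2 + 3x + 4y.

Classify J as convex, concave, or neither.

The term -xy^2 is cubic, so the Hessian is not constant.
∂²J/∂y² = -2x - 10, which takes both signs as x varies (negative for sufficiently large x). A diagonal entry of the Hessian changing sign means the Hessian is neither positive- nor negative-semidefinite on all of R^2.

neither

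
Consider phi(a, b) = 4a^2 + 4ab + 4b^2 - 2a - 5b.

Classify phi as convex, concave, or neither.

phi is quadratic, so its Hessian is the constant matrix H = [[8, 4], [4, 8]].
det(H) = 48, tr(H) = 16.
det(H) > 0 and tr(H) > 0, so H is positive definite everywhere: convex.

convex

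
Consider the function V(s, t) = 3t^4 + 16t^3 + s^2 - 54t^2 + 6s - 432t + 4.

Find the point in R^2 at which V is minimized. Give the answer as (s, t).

V(s,t) separates as P(s) + Q(t) + 4, so its minimum is min P + min Q + 4.
P'(s) = 2s + 6 vanishes at s ∈ {-3}; Q'(t) = 12(t - 3)(t + 3)(t + 4) vanishes at t ∈ {-4, -3, 3}.
Local minima of P (where P''>0): P(-3)=-9. Local minima of Q: Q(-4)=608, Q(3)=-1107.
So the global minimum of V is P(-3) + Q(3) + 4 = -9 − 1107 + 4 = -1112, attained at (-3, 3).

(-3, 3)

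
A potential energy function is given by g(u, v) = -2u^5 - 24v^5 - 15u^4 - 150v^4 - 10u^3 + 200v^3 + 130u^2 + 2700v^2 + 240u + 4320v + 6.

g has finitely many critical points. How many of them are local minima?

4

g separates as a function of u plus a function of v, so ∇g=0 decouples.
∂g/∂u = -10(u - 2)(u + 1)(u + 3)(u + 4) = 0 at u ∈ {-4, -3, -1, 2}; ∂g/∂v = -120(v - 3)(v + 1)(v + 3)(v + 4) = 0 at v ∈ {-4, -3, -1, 3}.
The Hessian is diagonal: diag(g_uu, g_vv). Second derivatives: g_uu(-4)=180, g_uu(-3)=-100, g_uu(-1)=180, g_uu(2)=-900; g_vv(-4)=2520, g_vv(-3)=-1440, g_vv(-1)=2880, g_vv(3)=-20160.
Local minima occur where both diagonal entries positive: (-4, -4), (-4, -1), (-1, -4), (-1, -1). Count: 4.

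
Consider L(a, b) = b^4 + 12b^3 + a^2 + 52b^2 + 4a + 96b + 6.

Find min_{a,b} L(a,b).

-62

L(a,b) separates as P(a) + Q(b) + 6, so its minimum is min P + min Q + 6.
P'(a) = 2a + 4 vanishes at a ∈ {-2}; Q'(b) = 4(b + 2)(b + 3)(b + 4) vanishes at b ∈ {-4, -3, -2}.
Local minima of P (where P''>0): P(-2)=-4. Local minima of Q: Q(-4)=-64, Q(-2)=-64.
So the global minimum of L is P(-2) + Q(-4) + 6 = -4 − 64 + 6 = -62, attained at (-2, -4).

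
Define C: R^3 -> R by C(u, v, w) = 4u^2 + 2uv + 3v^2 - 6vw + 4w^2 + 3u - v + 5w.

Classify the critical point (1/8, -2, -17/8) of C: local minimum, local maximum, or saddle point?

local minimum

The Hessian is constant: H = [[8, 2, 0], [2, 6, -6], [0, -6, 8]].
Leading principal minors: Δ₁ = 8, Δ₂ = 44, Δ₃ = 64.
All leading minors are positive, so H is positive definite: a local minimum.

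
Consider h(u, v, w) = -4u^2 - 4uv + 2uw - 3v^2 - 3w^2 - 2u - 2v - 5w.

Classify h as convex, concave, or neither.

concave

h is quadratic, so its Hessian is the constant matrix H = [[-8, -4, 2], [-4, -6, 0], [2, 0, -6]].
Leading principal minors: -8, 32, -168.
Signs alternate −, +, − ⇒ H ≺ 0 ⇒ concave.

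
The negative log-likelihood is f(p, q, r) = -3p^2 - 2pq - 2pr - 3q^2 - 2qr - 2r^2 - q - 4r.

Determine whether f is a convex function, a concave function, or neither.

concave

f is quadratic, so its Hessian is the constant matrix H = [[-6, -2, -2], [-2, -6, -2], [-2, -2, -4]].
Leading principal minors: -6, 32, -96.
Signs alternate −, +, − ⇒ H ≺ 0 ⇒ concave.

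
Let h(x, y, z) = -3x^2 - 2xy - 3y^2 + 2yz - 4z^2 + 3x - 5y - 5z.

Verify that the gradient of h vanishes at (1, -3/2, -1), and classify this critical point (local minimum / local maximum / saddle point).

∇h = (-6x - 2y + 3, -2x - 6y + 2z - 5, 2y - 8z - 5); substituting (1, -3/2, -1) gives ∇h = (0, 0, 0), so (1, -3/2, -1) is indeed a critical point.
The Hessian is constant: H = [[-6, -2, 0], [-2, -6, 2], [0, 2, -8]].
Leading principal minors: Δ₁ = -6, Δ₂ = 32, Δ₃ = -232.
The minors alternate sign starting negative (−, +, −), so H is negative definite: a local maximum.

local maximum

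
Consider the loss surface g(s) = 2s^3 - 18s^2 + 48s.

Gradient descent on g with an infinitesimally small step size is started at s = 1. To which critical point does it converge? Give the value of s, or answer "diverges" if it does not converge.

g'(s) = 6(s - 4)(s - 2), so g'(1) = 18.
Gradient descent moves in the -g' direction, i.e. s is decreasing.
There is no critical point below s=1, and g' keeps the same sign, so the iterate runs off to −∞.

diverges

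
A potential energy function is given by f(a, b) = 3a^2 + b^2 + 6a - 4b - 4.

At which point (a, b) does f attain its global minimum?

f(a,b) separates as P(a) + Q(b) − 4, so its minimum is min P + min Q − 4.
P'(a) = 6a + 6 vanishes at a ∈ {-1}; Q'(b) = 2b - 4 vanishes at b ∈ {2}.
Local minima of P (where P''>0): P(-1)=-3. Local minima of Q: Q(2)=-4.
So the global minimum of f is P(-1) + Q(2) − 4 = -3 − 4 − 4 = -11, attained at (-1, 2).

(-1, 2)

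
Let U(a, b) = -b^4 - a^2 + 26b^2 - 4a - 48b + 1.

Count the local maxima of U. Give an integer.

U separates as a function of a plus a function of b, so ∇U=0 decouples.
∂U/∂a = -2(a + 2) = 0 at a ∈ {-2}; ∂U/∂b = -4(b - 3)(b - 1)(b + 4) = 0 at b ∈ {-4, 1, 3}.
The Hessian is diagonal: diag(U_aa, U_bb). Second derivatives: U_aa(-2)=-2; U_bb(-4)=-140, U_bb(1)=40, U_bb(3)=-56.
Local maxima occur where both diagonal entries negative: (-2, -4), (-2, 3). Count: 2.

2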